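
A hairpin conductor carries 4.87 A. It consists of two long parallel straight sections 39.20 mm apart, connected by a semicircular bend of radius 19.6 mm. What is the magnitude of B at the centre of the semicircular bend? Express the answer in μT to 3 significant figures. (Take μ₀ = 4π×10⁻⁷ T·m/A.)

The semicircular arc contributes B_arc = μ₀I·π/(4πR) = μ₀I/(4R) = 7.81×10⁻⁵ T.
Each semi-infinite lead is at perpendicular distance R = 0.0196 m from the centre, with the perpendicular foot at its near end, so it contributes μ₀I/(4πR); both point the same way, together 4.97×10⁻⁵ T.
Arc and leads all point the same direction: B = 7.81×10⁻⁵ + 4.97×10⁻⁵ = 1.28×10⁻⁴ T.

B ≈ 128 μT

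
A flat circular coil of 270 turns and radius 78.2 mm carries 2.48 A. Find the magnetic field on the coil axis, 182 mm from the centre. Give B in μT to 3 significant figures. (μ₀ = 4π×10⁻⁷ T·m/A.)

B ≈ 331 μT

For an N-turn flat coil, B = Nμ₀IR²/[2(R²+z²)^(3/2)] with R = 0.0782 m, z = 0.182 m.
B = 270 × 1.23×10⁻⁶ T = 3.31×10⁻⁴ T.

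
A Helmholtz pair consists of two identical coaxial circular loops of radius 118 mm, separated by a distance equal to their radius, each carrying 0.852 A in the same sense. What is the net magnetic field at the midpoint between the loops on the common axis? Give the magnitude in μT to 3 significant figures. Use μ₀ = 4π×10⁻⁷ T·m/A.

Each loop contributes B = μ₀IR²/[2(R²+z²)^(3/2)] on the axis, with z measured from that loop.
Loop 1 (z = 0.059 m): B₁ = 3.25×10⁻⁶ T. Loop 2 (z = 0.059 m): B₂ = 3.25×10⁻⁶ T.
The fields add: B = B₁ + B₂ = 6.49×10⁻⁶ T.

B ≈ 6.49 μT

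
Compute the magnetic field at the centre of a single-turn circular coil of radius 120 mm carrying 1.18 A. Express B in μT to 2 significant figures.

At the centre of a circular loop the Biot–Savart law gives B = μ₀I/(2R).
B = (4π×10⁻⁷ × 1.18) / (2 × 0.12) = 6.18×10⁻⁶ T.

B ≈ 6.2 μT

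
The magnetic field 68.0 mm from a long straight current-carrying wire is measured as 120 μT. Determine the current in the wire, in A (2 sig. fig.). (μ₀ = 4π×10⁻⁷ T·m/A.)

For a long straight wire B = μ₀I/(2πd), so I = 2πdB/μ₀.
I = 2π × 0.068 × 1.20×10⁻⁴ / (4π×10⁻⁷) = 40.8 A.

I ≈ 41 A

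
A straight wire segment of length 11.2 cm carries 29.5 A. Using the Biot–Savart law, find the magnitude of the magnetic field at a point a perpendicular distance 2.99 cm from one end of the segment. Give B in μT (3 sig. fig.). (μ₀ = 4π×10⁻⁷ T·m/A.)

For a finite straight segment, B = (μ₀I/4πd)(sinθ₁ + sinθ₂), where θ₁, θ₂ are the angles from the perpendicular to each end.
The perpendicular foot is at one end, so the two end-offsets along the wire are 0 and L = 0.112 m.
sinθ₁ = 0/√(0²+0.0299²) = 0.0000; sinθ₂ = 0.112/√(0.112²+0.0299²) = 0.9662.
B = (4π×10⁻⁷ × 29.5) / (4π × 0.0299) × (0.0000 + 0.9662) = 9.53×10⁻⁵ T.

B ≈ 95.3 μT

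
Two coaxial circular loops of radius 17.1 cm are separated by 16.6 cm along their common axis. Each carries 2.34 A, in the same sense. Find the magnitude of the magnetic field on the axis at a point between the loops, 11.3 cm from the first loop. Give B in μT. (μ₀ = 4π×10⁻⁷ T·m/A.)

B ≈ 12.5 μT

Each loop contributes B = μ₀IR²/[2(R²+z²)^(3/2)] on the axis, with z measured from that loop.
Loop 1 (z = 0.113 m): B₁ = 4.99×10⁻⁶ T. Loop 2 (z = 0.053 m): B₂ = 7.49×10⁻⁶ T.
The fields add: B = B₁ + B₂ = 1.25×10⁻⁵ T.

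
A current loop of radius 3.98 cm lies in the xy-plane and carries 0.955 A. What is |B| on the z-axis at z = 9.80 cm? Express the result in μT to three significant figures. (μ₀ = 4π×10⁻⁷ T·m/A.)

B ≈ 0.803 μT

On the axis of a circular loop, B = μ₀IR² / [2(R²+z²)^(3/2)].
R² + z² = (0.0398)² + (0.098)² = 0.01119 m², and (R²+z²)^(3/2) = 1.18×10⁻³ m³.
B = (4π×10⁻⁷ × 0.955 × 0.001584) / (2 × 1.18×10⁻³) = 8.03×10⁻⁷ T.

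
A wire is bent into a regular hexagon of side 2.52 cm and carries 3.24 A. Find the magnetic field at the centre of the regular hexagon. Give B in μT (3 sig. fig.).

B ≈ 89.1 μT

Each side is a finite straight segment at perpendicular distance d = a/(2 tan(π/6)) = 0.02182 m from the centre, with end-angles ±π/6.
One side contributes B₁ = (μ₀I/4πd)·2 sin(π/6) = 1.48×10⁻⁵ T.
All 6 sides add in the same direction: B = 6 × 1.48×10⁻⁵ = 8.91×10⁻⁵ T.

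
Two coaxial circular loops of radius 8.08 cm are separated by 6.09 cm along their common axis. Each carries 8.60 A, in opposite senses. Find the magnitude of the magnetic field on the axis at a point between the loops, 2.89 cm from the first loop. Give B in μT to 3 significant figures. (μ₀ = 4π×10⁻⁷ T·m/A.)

B ≈ 2.08 μT

Each loop contributes B = μ₀IR²/[2(R²+z²)^(3/2)] on the axis, with z measured from that loop.
Loop 1 (z = 0.0289 m): B₁ = 5.58×10⁻⁵ T. Loop 2 (z = 0.032 m): B₂ = 5.37×10⁻⁵ T.
The fields oppose: B = |B₁ − B₂| = 2.08×10⁻⁶ T.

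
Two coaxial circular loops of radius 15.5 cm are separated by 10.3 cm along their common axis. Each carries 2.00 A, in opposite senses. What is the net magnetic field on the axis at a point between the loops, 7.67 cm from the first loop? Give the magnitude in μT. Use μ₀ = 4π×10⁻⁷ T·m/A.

B ≈ 1.93 μT

Each loop contributes B = μ₀IR²/[2(R²+z²)^(3/2)] on the axis, with z measured from that loop.
Loop 1 (z = 0.0767 m): B₁ = 5.84×10⁻⁶ T. Loop 2 (z = 0.0263 m): B₂ = 7.77×10⁻⁶ T.
The fields oppose: B = |B₁ − B₂| = 1.93×10⁻⁶ T.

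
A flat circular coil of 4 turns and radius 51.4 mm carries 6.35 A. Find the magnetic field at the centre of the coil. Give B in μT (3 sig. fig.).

B ≈ 310 μT

For an N-turn flat coil, B = Nμ₀I/(2R) with R = 0.0514 m.
B = 4 × 7.76×10⁻⁵ T = 3.10×10⁻⁴ T.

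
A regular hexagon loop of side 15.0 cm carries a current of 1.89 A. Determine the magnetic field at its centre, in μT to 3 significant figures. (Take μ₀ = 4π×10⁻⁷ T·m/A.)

Each side is a finite straight segment at perpendicular distance d = a/(2 tan(π/6)) = 0.1299 m from the centre, with end-angles ±π/6.
One side contributes B₁ = (μ₀I/4πd)·2 sin(π/6) = 1.45×10⁻⁶ T.
All 6 sides add in the same direction: B = 6 × 1.45×10⁻⁶ = 8.73×10⁻⁶ T.

B ≈ 8.73 μT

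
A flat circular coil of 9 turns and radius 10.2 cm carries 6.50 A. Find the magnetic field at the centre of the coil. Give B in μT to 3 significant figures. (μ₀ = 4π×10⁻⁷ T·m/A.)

For an N-turn flat coil, B = Nμ₀I/(2R) with R = 0.102 m.
B = 9 × 4.00×10⁻⁵ T = 3.60×10⁻⁴ T.

B ≈ 360 μT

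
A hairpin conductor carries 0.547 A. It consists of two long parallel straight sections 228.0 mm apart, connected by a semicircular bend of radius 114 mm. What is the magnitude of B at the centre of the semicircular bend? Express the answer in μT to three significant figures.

The semicircular arc contributes B_arc = μ₀I·π/(4πR) = μ₀I/(4R) = 1.51×10⁻⁶ T.
Each semi-infinite lead is at perpendicular distance R = 0.114 m from the centre, with the perpendicular foot at its near end, so it contributes μ₀I/(4πR); both point the same way, together 9.60×10⁻⁷ T.
Arc and leads all point the same direction: B = 1.51×10⁻⁶ + 9.60×10⁻⁷ = 2.47×10⁻⁶ T.

B ≈ 2.47 μT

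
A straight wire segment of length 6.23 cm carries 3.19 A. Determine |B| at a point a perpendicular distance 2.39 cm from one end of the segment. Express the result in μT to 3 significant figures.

For a finite straight segment, B = (μ₀I/4πd)(sinθ₁ + sinθ₂), where θ₁, θ₂ are the angles from the perpendicular to each end.
The perpendicular foot is at one end, so the two end-offsets along the wire are 0 and L = 0.0623 m.
sinθ₁ = 0/√(0²+0.0239²) = 0.0000; sinθ₂ = 0.0623/√(0.0623²+0.0239²) = 0.9337.
B = (4π×10⁻⁷ × 3.19) / (4π × 0.0239) × (0.0000 + 0.9337) = 1.25×10⁻⁵ T.

B ≈ 12.5 μT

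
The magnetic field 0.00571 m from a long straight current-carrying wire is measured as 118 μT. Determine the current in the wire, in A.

I ≈ 3.37 A

For a long straight wire B = μ₀I/(2πd), so I = 2πdB/μ₀.
I = 2π × 0.00571 × 1.18×10⁻⁴ / (4π×10⁻⁷) = 3.37 A.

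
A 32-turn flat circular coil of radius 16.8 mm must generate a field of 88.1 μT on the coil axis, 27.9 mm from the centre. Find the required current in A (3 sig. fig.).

I ≈ 0.536 A

For an N-turn coil, B = Nμ₀IR²/[2(R²+z²)^(3/2)] with R = 0.0168 m, z = 0.0279 m, so I = 2B(R²+z²)^(3/2)/(Nμ₀R²) = 2 × 8.81×10⁻⁵ × 3.45×10⁻⁵ / (32 × 4π×10⁻⁷ × 0.0002822) = 0.536 A.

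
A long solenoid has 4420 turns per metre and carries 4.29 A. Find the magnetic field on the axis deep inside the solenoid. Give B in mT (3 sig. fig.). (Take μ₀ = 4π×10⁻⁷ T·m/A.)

B ≈ 23.8 mT

Inside a long solenoid, B = μ₀nI with n = 4420 turns/m.
B = 4π×10⁻⁷ × 4420 × 4.29 = 2.38×10⁻² T.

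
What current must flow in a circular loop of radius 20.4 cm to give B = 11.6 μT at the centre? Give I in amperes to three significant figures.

I ≈ 3.77 A

At the centre of a circular loop B = μ₀I/(2R), so I = 2RB/μ₀.
With R = 0.204 m, I = 2 × 0.204 × 1.16×10⁻⁵ / (4π×10⁻⁷) = 3.77 A.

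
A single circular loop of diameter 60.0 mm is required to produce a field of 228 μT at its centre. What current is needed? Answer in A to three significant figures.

I ≈ 10.9 A

At the centre of a circular loop B = μ₀I/(2R), so I = 2RB/μ₀.
With R = 0.03 m, I = 2 × 0.03 × 2.28×10⁻⁴ / (4π×10⁻⁷) = 10.9 A.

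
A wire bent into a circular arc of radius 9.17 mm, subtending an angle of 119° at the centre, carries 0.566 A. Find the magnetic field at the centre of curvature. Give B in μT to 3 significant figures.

The Biot–Savart field of a circular arc at its centre is B = μ₀Iφ/(4πR), with φ = 2.077 rad.
B = (4π×10⁻⁷ × 0.566 × 2.077) / (4π × 0.00917) = 1.28×10⁻⁵ T.

B ≈ 12.8 μT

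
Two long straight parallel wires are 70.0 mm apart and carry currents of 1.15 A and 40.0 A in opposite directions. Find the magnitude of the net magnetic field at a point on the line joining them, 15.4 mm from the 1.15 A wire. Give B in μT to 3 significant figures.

Each long wire gives B = μ₀I/(2πd). Distances are d₁ = 0.0154 m and d₂ = 0.0546 m.
B₁ = 1.49×10⁻⁵ T, B₂ = 1.47×10⁻⁴ T.
Between antiparallel currents both contributions point the same way, so they add. B = B₁ + B₂ = 1.49×10⁻⁵ + 1.47×10⁻⁴ = 1.61×10⁻⁴ T.

B ≈ 161 μT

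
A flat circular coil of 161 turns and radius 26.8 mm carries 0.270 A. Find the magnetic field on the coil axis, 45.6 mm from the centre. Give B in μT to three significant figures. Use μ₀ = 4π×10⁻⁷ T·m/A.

B ≈ 133 μT

For an N-turn flat coil, B = Nμ₀IR²/[2(R²+z²)^(3/2)] with R = 0.0268 m, z = 0.0456 m.
B = 161 × 8.23×10⁻⁷ T = 1.33×10⁻⁴ T.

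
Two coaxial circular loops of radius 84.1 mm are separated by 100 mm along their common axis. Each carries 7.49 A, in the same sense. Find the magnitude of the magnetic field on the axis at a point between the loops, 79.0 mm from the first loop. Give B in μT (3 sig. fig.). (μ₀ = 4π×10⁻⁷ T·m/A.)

Each loop contributes B = μ₀IR²/[2(R²+z²)^(3/2)] on the axis, with z measured from that loop.
Loop 1 (z = 0.079 m): B₁ = 2.17×10⁻⁵ T. Loop 2 (z = 0.021 m): B₂ = 5.11×10⁻⁵ T.
The fields add: B = B₁ + B₂ = 7.28×10⁻⁵ T.

B ≈ 72.8 μT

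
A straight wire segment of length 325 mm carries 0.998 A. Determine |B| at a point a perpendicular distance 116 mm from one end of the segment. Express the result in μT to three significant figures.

For a finite straight segment, B = (μ₀I/4πd)(sinθ₁ + sinθ₂), where θ₁, θ₂ are the angles from the perpendicular to each end.
The perpendicular foot is at one end, so the two end-offsets along the wire are 0 and L = 0.325 m.
sinθ₁ = 0/√(0²+0.116²) = 0.0000; sinθ₂ = 0.325/√(0.325²+0.116²) = 0.9418.
B = (4π×10⁻⁷ × 0.998) / (4π × 0.116) × (0.0000 + 0.9418) = 8.10×10⁻⁷ T.

B ≈ 0.810 μT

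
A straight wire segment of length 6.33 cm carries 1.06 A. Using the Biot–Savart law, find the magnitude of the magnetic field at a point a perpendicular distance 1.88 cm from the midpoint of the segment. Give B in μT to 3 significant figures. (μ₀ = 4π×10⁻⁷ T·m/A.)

B ≈ 9.70 μT

For a finite straight segment, B = (μ₀I/4πd)(sinθ₁ + sinθ₂), where θ₁, θ₂ are the angles from the perpendicular to each end.
The perpendicular from the point meets the wire at its midpoint, so each end is L/2 = 0.03165 m away along the wire.
sinθ₁ = 0.03165/√(0.03165²+0.0188²) = 0.8598; sinθ₂ = 0.03165/√(0.03165²+0.0188²) = 0.8598.
B = (4π×10⁻⁷ × 1.06) / (4π × 0.0188) × (0.8598 + 0.8598) = 9.70×10⁻⁶ T.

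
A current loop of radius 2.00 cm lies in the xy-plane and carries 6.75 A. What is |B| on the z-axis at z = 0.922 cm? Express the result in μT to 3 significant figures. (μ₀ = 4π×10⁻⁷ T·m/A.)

On the axis of a circular loop, B = μ₀IR² / [2(R²+z²)^(3/2)].
R² + z² = (0.02)² + (0.00922)² = 0.000485 m², and (R²+z²)^(3/2) = 1.07×10⁻⁵ m³.
B = (4π×10⁻⁷ × 6.75 × 0.0004) / (2 × 1.07×10⁻⁵) = 1.59×10⁻⁴ T.

B ≈ 159 μT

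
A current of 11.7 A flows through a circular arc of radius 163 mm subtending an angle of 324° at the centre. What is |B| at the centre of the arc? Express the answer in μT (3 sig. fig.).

B ≈ 40.6 μT

The Biot–Savart field of a circular arc at its centre is B = μ₀Iφ/(4πR), with φ = 5.655 rad.
B = (4π×10⁻⁷ × 11.7 × 5.655) / (4π × 0.163) = 4.06×10⁻⁵ T.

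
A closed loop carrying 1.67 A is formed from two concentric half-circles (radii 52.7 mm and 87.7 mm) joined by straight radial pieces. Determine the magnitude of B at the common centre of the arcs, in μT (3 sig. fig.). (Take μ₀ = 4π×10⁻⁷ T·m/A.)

The radial connectors point toward the centre, so dl × r̂ = 0 and they contribute nothing.
Each semicircle gives μ₀I/(4R): inner arc 9.96×10⁻⁶ T, outer arc 5.98×10⁻⁶ T.
The two arcs carry current in opposite angular senses, so their fields oppose: B = |9.96×10⁻⁶ − 5.98×10⁻⁶| = 3.97×10⁻⁶ T.

B ≈ 3.97 μT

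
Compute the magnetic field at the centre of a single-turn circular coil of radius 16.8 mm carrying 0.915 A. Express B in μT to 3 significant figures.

B ≈ 34.2 μT

At the centre of a circular loop the Biot–Savart law gives B = μ₀I/(2R).
B = (4π×10⁻⁷ × 0.915) / (2 × 0.0168) = 3.42×10⁻⁵ T.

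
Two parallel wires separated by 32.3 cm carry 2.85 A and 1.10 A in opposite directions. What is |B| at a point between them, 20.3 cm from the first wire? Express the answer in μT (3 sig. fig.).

Each long wire gives B = μ₀I/(2πd). Distances are d₁ = 0.203 m and d₂ = 0.12 m.
B₁ = 2.81×10⁻⁶ T, B₂ = 1.83×10⁻⁶ T.
Between antiparallel currents both contributions point the same way, so they add. B = B₁ + B₂ = 2.81×10⁻⁶ + 1.83×10⁻⁶ = 4.64×10⁻⁶ T.

B ≈ 4.64 μT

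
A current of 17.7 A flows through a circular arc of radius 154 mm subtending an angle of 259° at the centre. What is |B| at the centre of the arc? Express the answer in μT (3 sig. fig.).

The Biot–Savart field of a circular arc at its centre is B = μ₀Iφ/(4πR), with φ = 4.52 rad.
B = (4π×10⁻⁷ × 17.7 × 4.52) / (4π × 0.154) = 5.20×10⁻⁵ T.

B ≈ 52.0 μT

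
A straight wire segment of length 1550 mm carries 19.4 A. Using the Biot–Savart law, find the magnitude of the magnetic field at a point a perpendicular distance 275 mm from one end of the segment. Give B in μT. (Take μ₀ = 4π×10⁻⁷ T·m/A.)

For a finite straight segment, B = (μ₀I/4πd)(sinθ₁ + sinθ₂), where θ₁, θ₂ are the angles from the perpendicular to each end.
The perpendicular foot is at one end, so the two end-offsets along the wire are 0 and L = 1.55 m.
sinθ₁ = 0/√(0²+0.275²) = 0.0000; sinθ₂ = 1.55/√(1.55²+0.275²) = 0.9846.
B = (4π×10⁻⁷ × 19.4) / (4π × 0.275) × (0.0000 + 0.9846) = 6.95×10⁻⁶ T.

B ≈ 6.95 μT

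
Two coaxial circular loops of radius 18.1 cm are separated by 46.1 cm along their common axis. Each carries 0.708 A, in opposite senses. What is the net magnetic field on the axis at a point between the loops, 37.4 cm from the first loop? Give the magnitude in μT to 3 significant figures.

B ≈ 1.60 μT

Each loop contributes B = μ₀IR²/[2(R²+z²)^(3/2)] on the axis, with z measured from that loop.
Loop 1 (z = 0.374 m): B₁ = 2.03×10⁻⁷ T. Loop 2 (z = 0.087 m): B₂ = 1.80×10⁻⁶ T.
The fields oppose: B = |B₁ − B₂| = 1.60×10⁻⁶ T.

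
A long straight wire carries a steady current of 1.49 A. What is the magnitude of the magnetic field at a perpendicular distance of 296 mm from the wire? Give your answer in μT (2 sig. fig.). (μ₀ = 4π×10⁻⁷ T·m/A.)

B ≈ 1.0 μT

For an infinitely long straight wire, B = μ₀I/(2πd).
B = (4π×10⁻⁷ × 1.49) / (2π × 0.296) = 1.01×10⁻⁶ T.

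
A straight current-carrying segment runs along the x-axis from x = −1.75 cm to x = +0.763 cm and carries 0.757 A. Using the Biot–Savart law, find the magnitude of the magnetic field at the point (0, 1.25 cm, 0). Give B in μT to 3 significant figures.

For a finite straight segment, B = (μ₀I/4πd)(sinθ₁ + sinθ₂), where θ₁, θ₂ are the angles from the perpendicular to each end.
The perpendicular distance is d = 0.0125 m; the end-offsets along the wire are a = 0.0175 m and b = 0.00763 m.
sinθ₁ = 0.0175/√(0.0175²+0.0125²) = 0.8137; sinθ₂ = 0.00763/√(0.00763²+0.0125²) = 0.5210.
B = (4π×10⁻⁷ × 0.757) / (4π × 0.0125) × (0.8137 + 0.5210) = 8.08×10⁻⁶ T.

B ≈ 8.08 μT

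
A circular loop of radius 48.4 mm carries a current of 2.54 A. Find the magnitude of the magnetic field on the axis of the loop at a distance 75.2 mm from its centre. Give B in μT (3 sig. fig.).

B ≈ 5.23 μT

On the axis of a circular loop, B = μ₀IR² / [2(R²+z²)^(3/2)].
R² + z² = (0.0484)² + (0.0752)² = 0.007998 m², and (R²+z²)^(3/2) = 7.15×10⁻⁴ m³.
B = (4π×10⁻⁷ × 2.54 × 0.002343) / (2 × 7.15×10⁻⁴) = 5.23×10⁻⁶ T.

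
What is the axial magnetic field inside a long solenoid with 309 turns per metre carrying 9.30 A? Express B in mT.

B ≈ 3.61 mT

Inside a long solenoid, B = μ₀nI with n = 309 turns/m.
B = 4π×10⁻⁷ × 309 × 9.30 = 3.61×10⁻³ T.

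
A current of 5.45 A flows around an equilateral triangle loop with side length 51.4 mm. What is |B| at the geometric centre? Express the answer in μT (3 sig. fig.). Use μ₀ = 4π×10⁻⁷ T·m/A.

B ≈ 191 μT

Each side is a finite straight segment at perpendicular distance d = a/(2 tan(π/3)) = 0.01484 m from the centre, with end-angles ±π/3.
One side contributes B₁ = (μ₀I/4πd)·2 sin(π/3) = 6.36×10⁻⁵ T.
All 3 sides add in the same direction: B = 3 × 6.36×10⁻⁵ = 1.91×10⁻⁴ T.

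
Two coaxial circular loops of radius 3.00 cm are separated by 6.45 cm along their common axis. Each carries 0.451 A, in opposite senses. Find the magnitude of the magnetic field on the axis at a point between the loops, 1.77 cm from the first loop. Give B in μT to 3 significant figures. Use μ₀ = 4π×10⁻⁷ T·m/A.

Each loop contributes B = μ₀IR²/[2(R²+z²)^(3/2)] on the axis, with z measured from that loop.
Loop 1 (z = 0.0177 m): B₁ = 6.03×10⁻⁶ T. Loop 2 (z = 0.0468 m): B₂ = 1.48×10⁻⁶ T.
The fields oppose: B = |B₁ − B₂| = 4.55×10⁻⁶ T.

B ≈ 4.55 μT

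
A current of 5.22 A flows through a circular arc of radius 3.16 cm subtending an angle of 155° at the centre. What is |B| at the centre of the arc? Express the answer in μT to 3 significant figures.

The Biot–Savart field of a circular arc at its centre is B = μ₀Iφ/(4πR), with φ = 2.705 rad.
B = (4π×10⁻⁷ × 5.22 × 2.705) / (4π × 0.0316) = 4.47×10⁻⁵ T.

B ≈ 44.7 μT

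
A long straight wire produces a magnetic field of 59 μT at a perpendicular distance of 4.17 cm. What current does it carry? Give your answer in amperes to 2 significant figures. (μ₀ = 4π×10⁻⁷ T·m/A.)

I ≈ 12 A

For a long straight wire B = μ₀I/(2πd), so I = 2πdB/μ₀.
I = 2π × 0.0417 × 5.90×10⁻⁵ / (4π×10⁻⁷) = 12.3 A.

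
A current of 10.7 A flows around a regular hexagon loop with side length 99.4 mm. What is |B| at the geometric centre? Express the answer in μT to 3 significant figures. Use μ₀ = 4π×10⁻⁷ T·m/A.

Each side is a finite straight segment at perpendicular distance d = a/(2 tan(π/6)) = 0.08608 m from the centre, with end-angles ±π/6.
One side contributes B₁ = (μ₀I/4πd)·2 sin(π/6) = 1.24×10⁻⁵ T.
All 6 sides add in the same direction: B = 6 × 1.24×10⁻⁵ = 7.46×10⁻⁵ T.

B ≈ 74.6 μT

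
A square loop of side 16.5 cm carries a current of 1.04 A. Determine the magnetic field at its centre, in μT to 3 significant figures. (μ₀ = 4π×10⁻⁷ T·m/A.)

B ≈ 7.13 μT

Each side is a finite straight segment at perpendicular distance d = a/(2 tan(π/4)) = 0.0825 m from the centre, with end-angles ±π/4.
One side contributes B₁ = (μ₀I/4πd)·2 sin(π/4) = 1.78×10⁻⁶ T.
All 4 sides add in the same direction: B = 4 × 1.78×10⁻⁶ = 7.13×10⁻⁶ T.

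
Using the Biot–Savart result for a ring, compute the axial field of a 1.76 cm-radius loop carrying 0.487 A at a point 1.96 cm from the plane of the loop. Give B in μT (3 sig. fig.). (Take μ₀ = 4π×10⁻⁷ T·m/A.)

On the axis of a circular loop, B = μ₀IR² / [2(R²+z²)^(3/2)].
R² + z² = (0.0176)² + (0.0196)² = 0.0006939 m², and (R²+z²)^(3/2) = 1.83×10⁻⁵ m³.
B = (4π×10⁻⁷ × 0.487 × 0.0003098) / (2 × 1.83×10⁻⁵) = 5.19×10⁻⁶ T.

B ≈ 5.19 μT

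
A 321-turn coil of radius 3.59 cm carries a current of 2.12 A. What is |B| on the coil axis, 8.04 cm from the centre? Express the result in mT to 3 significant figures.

B ≈ 0.807 mT

For an N-turn flat coil, B = Nμ₀IR²/[2(R²+z²)^(3/2)] with R = 0.0359 m, z = 0.0804 m.
B = 321 × 2.51×10⁻⁶ T = 8.07×10⁻⁴ T.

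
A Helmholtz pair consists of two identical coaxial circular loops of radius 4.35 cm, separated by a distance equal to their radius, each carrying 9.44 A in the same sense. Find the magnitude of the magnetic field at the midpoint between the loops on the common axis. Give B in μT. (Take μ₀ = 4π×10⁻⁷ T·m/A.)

B ≈ 195 μT

Each loop contributes B = μ₀IR²/[2(R²+z²)^(3/2)] on the axis, with z measured from that loop.
Loop 1 (z = 0.02175 m): B₁ = 9.76×10⁻⁵ T. Loop 2 (z = 0.02175 m): B₂ = 9.76×10⁻⁵ T.
The fields add: B = B₁ + B₂ = 1.95×10⁻⁴ T.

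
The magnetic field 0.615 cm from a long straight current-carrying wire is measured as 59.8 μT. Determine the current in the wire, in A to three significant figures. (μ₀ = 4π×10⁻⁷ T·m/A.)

I ≈ 1.84 A

For a long straight wire B = μ₀I/(2πd), so I = 2πdB/μ₀.
I = 2π × 0.00615 × 5.98×10⁻⁵ / (4π×10⁻⁷) = 1.84 A.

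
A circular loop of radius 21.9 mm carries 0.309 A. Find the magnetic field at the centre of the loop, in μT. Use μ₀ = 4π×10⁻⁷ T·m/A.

B ≈ 8.87 μT

At the centre of a circular loop the Biot–Savart law gives B = μ₀I/(2R).
B = (4π×10⁻⁷ × 0.309) / (2 × 0.0219) = 8.87×10⁻⁶ T.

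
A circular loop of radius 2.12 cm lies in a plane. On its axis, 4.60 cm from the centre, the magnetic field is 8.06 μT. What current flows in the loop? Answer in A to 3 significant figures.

I ≈ 3.71 A

On the axis of a loop, B = μ₀IR²/[2(R²+z²)^(3/2)], so I = 2B(R²+z²)^(3/2)/(μ₀R²).
R² + z² = 0.0004494 + 0.002116 = 0.002565 m²; raised to 3/2 gives 1.30×10⁻⁴ m³.
I = 2 × 8.06×10⁻⁶ × 1.30×10⁻⁴ / (1.26×10⁻⁶ × 0.0004494) = 3.71 A.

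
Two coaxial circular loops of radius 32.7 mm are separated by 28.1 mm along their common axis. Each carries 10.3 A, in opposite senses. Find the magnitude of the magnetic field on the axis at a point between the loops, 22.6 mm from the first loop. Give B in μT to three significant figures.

B ≈ 79.6 μT

Each loop contributes B = μ₀IR²/[2(R²+z²)^(3/2)] on the axis, with z measured from that loop.
Loop 1 (z = 0.0226 m): B₁ = 1.10×10⁻⁴ T. Loop 2 (z = 0.0055 m): B₂ = 1.90×10⁻⁴ T.
The fields oppose: B = |B₁ − B₂| = 7.96×10⁻⁵ T.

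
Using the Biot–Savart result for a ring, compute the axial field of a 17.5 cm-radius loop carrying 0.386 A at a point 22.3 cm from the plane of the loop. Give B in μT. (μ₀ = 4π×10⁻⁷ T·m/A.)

On the axis of a circular loop, B = μ₀IR² / [2(R²+z²)^(3/2)].
R² + z² = (0.175)² + (0.223)² = 0.08035 m², and (R²+z²)^(3/2) = 2.28×10⁻² m³.
B = (4π×10⁻⁷ × 0.386 × 0.03063) / (2 × 2.28×10⁻²) = 3.26×10⁻⁷ T.

B ≈ 0.326 μT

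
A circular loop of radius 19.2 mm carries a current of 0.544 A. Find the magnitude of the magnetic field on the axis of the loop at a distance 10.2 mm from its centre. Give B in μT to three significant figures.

On the axis of a circular loop, B = μ₀IR² / [2(R²+z²)^(3/2)].
R² + z² = (0.0192)² + (0.0102)² = 0.0004727 m², and (R²+z²)^(3/2) = 1.03×10⁻⁵ m³.
B = (4π×10⁻⁷ × 0.544 × 0.0003686) / (2 × 1.03×10⁻⁵) = 1.23×10⁻⁵ T.

B ≈ 12.3 μT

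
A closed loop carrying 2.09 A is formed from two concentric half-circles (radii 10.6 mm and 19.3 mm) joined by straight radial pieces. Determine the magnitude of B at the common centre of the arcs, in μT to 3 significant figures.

B ≈ 27.9 μT

The radial connectors point toward the centre, so dl × r̂ = 0 and they contribute nothing.
Each semicircle gives μ₀I/(4R): inner arc 6.19×10⁻⁵ T, outer arc 3.40×10⁻⁵ T.
The two arcs carry current in opposite angular senses, so their fields oppose: B = |6.19×10⁻⁵ − 3.40×10⁻⁵| = 2.79×10⁻⁵ T.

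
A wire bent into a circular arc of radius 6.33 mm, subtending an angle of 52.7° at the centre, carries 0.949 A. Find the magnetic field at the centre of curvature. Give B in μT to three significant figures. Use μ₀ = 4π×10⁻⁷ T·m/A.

B ≈ 13.8 μT

The Biot–Savart field of a circular arc at its centre is B = μ₀Iφ/(4πR), with φ = 0.9198 rad.
B = (4π×10⁻⁷ × 0.949 × 0.9198) / (4π × 0.00633) = 1.38×10⁻⁵ T.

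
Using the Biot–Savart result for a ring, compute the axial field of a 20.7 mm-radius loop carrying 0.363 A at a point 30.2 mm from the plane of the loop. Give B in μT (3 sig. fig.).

B ≈ 1.99 μT

On the axis of a circular loop, B = μ₀IR² / [2(R²+z²)^(3/2)].
R² + z² = (0.0207)² + (0.0302)² = 0.001341 m², and (R²+z²)^(3/2) = 4.91×10⁻⁵ m³.
B = (4π×10⁻⁷ × 0.363 × 0.0004285) / (2 × 4.91×10⁻⁵) = 1.99×10⁻⁶ T.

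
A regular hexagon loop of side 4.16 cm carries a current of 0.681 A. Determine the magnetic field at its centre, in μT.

Each side is a finite straight segment at perpendicular distance d = a/(2 tan(π/6)) = 0.03603 m from the centre, with end-angles ±π/6.
One side contributes B₁ = (μ₀I/4πd)·2 sin(π/6) = 1.89×10⁻⁶ T.
All 6 sides add in the same direction: B = 6 × 1.89×10⁻⁶ = 1.13×10⁻⁵ T.

B ≈ 11.3 μT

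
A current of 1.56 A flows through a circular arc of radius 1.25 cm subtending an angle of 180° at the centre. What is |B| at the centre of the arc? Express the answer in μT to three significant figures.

B ≈ 39.2 μT

The Biot–Savart field of a circular arc at its centre is B = μ₀Iφ/(4πR), with φ = 3.142 rad.
B = (4π×10⁻⁷ × 1.56 × 3.142) / (4π × 0.0125) = 3.92×10⁻⁵ T.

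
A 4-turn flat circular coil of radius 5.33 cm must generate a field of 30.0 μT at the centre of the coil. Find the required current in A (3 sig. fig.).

I ≈ 0.636 A

For an N-turn coil, B = Nμ₀I/(2R) with R = 0.0533 m, so I = 2RB/(Nμ₀) = 2 × 0.0533 × 3.00×10⁻⁵ / (4 × 4π×10⁻⁷) = 0.636 A.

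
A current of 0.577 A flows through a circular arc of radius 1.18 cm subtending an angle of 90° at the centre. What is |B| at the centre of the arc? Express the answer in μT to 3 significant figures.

The Biot–Savart field of a circular arc at its centre is B = μ₀Iφ/(4πR), with φ = 1.571 rad.
B = (4π×10⁻⁷ × 0.577 × 1.571) / (4π × 0.0118) = 7.68×10⁻⁶ T.

B ≈ 7.68 μT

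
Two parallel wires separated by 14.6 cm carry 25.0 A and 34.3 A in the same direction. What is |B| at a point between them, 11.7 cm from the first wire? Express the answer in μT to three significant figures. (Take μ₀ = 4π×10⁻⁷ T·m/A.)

B ≈ 194 μT

Each long wire gives B = μ₀I/(2πd). Distances are d₁ = 0.117 m and d₂ = 0.029 m.
B₁ = 4.27×10⁻⁵ T, B₂ = 2.37×10⁻⁴ T.
Between parallel currents the two contributions point in opposite directions, so they subtract. B = |B₁ − B₂| = |4.27×10⁻⁵ − 2.37×10⁻⁴| = 1.94×10⁻⁴ T.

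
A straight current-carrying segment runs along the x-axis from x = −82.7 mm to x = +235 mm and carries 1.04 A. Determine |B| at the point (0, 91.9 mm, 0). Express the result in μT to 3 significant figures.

For a finite straight segment, B = (μ₀I/4πd)(sinθ₁ + sinθ₂), where θ₁, θ₂ are the angles from the perpendicular to each end.
The perpendicular distance is d = 0.0919 m; the end-offsets along the wire are a = 0.0827 m and b = 0.235 m.
sinθ₁ = 0.0827/√(0.0827²+0.0919²) = 0.6689; sinθ₂ = 0.235/√(0.235²+0.0919²) = 0.9313.
B = (4π×10⁻⁷ × 1.04) / (4π × 0.0919) × (0.6689 + 0.9313) = 1.81×10⁻⁶ T.

B ≈ 1.81 μT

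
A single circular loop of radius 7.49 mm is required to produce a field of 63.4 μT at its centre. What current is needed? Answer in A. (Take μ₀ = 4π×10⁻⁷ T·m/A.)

At the centre of a circular loop B = μ₀I/(2R), so I = 2RB/μ₀.
With R = 0.00749 m, I = 2 × 0.00749 × 6.34×10⁻⁵ / (4π×10⁻⁷) = 0.756 A.

I ≈ 0.756 A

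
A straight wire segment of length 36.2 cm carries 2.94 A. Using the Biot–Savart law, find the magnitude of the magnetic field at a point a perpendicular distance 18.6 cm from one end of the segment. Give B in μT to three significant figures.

For a finite straight segment, B = (μ₀I/4πd)(sinθ₁ + sinθ₂), where θ₁, θ₂ are the angles from the perpendicular to each end.
The perpendicular foot is at one end, so the two end-offsets along the wire are 0 and L = 0.362 m.
sinθ₁ = 0/√(0²+0.186²) = 0.0000; sinθ₂ = 0.362/√(0.362²+0.186²) = 0.8895.
B = (4π×10⁻⁷ × 2.94) / (4π × 0.186) × (0.0000 + 0.8895) = 1.41×10⁻⁶ T.

B ≈ 1.41 μT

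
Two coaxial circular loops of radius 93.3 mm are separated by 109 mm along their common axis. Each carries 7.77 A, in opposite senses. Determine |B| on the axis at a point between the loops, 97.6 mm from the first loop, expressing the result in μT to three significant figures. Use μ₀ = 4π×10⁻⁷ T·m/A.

B ≈ 33.9 μT

Each loop contributes B = μ₀IR²/[2(R²+z²)^(3/2)] on the axis, with z measured from that loop.
Loop 1 (z = 0.0976 m): B₁ = 1.73×10⁻⁵ T. Loop 2 (z = 0.0114 m): B₂ = 5.12×10⁻⁵ T.
The fields oppose: B = |B₁ − B₂| = 3.39×10⁻⁵ T.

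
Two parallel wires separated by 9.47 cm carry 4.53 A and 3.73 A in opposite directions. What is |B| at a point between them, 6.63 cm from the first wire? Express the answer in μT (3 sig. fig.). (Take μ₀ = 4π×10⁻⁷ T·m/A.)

B ≈ 39.9 μT

Each long wire gives B = μ₀I/(2πd). Distances are d₁ = 0.0663 m and d₂ = 0.0284 m.
B₁ = 1.37×10⁻⁵ T, B₂ = 2.63×10⁻⁵ T.
Between antiparallel currents both contributions point the same way, so they add. B = B₁ + B₂ = 1.37×10⁻⁵ + 2.63×10⁻⁵ = 3.99×10⁻⁵ T.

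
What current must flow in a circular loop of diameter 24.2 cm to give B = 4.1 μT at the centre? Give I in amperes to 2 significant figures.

I ≈ 0.79 A

At the centre of a circular loop B = μ₀I/(2R), so I = 2RB/μ₀.
With R = 0.121 m, I = 2 × 0.121 × 4.10×10⁻⁶ / (4π×10⁻⁷) = 0.790 A.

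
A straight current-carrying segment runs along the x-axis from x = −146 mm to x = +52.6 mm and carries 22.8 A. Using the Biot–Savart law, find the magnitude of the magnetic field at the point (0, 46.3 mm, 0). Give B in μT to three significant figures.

For a finite straight segment, B = (μ₀I/4πd)(sinθ₁ + sinθ₂), where θ₁, θ₂ are the angles from the perpendicular to each end.
The perpendicular distance is d = 0.0463 m; the end-offsets along the wire are a = 0.146 m and b = 0.0526 m.
sinθ₁ = 0.146/√(0.146²+0.0463²) = 0.9532; sinθ₂ = 0.0526/√(0.0526²+0.0463²) = 0.7506.
B = (4π×10⁻⁷ × 22.8) / (4π × 0.0463) × (0.9532 + 0.7506) = 8.39×10⁻⁵ T.

B ≈ 83.9 μT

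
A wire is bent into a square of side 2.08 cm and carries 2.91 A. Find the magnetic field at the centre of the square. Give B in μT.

B ≈ 158 μT

Each side is a finite straight segment at perpendicular distance d = a/(2 tan(π/4)) = 0.0104 m from the centre, with end-angles ±π/4.
One side contributes B₁ = (μ₀I/4πd)·2 sin(π/4) = 3.96×10⁻⁵ T.
All 4 sides add in the same direction: B = 4 × 3.96×10⁻⁵ = 1.58×10⁻⁴ T.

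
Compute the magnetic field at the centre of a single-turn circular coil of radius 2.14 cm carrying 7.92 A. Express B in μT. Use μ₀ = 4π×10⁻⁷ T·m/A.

At the centre of a circular loop the Biot–Savart law gives B = μ₀I/(2R).
B = (4π×10⁻⁷ × 7.92) / (2 × 0.0214) = 2.33×10⁻⁴ T.

B ≈ 233 μT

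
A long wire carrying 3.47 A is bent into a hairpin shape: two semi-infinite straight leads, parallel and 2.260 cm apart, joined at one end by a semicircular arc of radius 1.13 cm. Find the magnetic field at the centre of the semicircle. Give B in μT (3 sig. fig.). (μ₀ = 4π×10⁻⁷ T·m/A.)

The semicircular arc contributes B_arc = μ₀I·π/(4πR) = μ₀I/(4R) = 9.65×10⁻⁵ T.
Each semi-infinite lead is at perpendicular distance R = 0.0113 m from the centre, with the perpendicular foot at its near end, so it contributes μ₀I/(4πR); both point the same way, together 6.14×10⁻⁵ T.
Arc and leads all point the same direction: B = 9.65×10⁻⁵ + 6.14×10⁻⁵ = 1.58×10⁻⁴ T.

B ≈ 158 μT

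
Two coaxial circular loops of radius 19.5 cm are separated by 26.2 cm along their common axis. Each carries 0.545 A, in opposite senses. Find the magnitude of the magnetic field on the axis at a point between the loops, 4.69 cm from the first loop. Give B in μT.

Each loop contributes B = μ₀IR²/[2(R²+z²)^(3/2)] on the axis, with z measured from that loop.
Loop 1 (z = 0.0469 m): B₁ = 1.61×10⁻⁶ T. Loop 2 (z = 0.2151 m): B₂ = 5.32×10⁻⁷ T.
The fields oppose: B = |B₁ − B₂| = 1.08×10⁻⁶ T.

B ≈ 1.08 μT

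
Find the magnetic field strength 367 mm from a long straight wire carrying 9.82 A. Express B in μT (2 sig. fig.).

For an infinitely long straight wire, B = μ₀I/(2πd).
B = (4π×10⁻⁷ × 9.82) / (2π × 0.367) = 5.35×10⁻⁶ T.

B ≈ 5.4 μT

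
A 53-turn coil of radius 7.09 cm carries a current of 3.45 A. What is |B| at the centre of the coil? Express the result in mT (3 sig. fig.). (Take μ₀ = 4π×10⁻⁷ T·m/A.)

B ≈ 1.62 mT

For an N-turn flat coil, B = Nμ₀I/(2R) with R = 0.0709 m.
B = 53 × 3.06×10⁻⁵ T = 1.62×10⁻³ T.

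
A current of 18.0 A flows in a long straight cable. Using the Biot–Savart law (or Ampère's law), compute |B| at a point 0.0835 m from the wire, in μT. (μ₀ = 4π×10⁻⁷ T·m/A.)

For an infinitely long straight wire, B = μ₀I/(2πd).
B = (4π×10⁻⁷ × 18.0) / (2π × 0.0835) = 4.31×10⁻⁵ T.

B ≈ 43.1 μT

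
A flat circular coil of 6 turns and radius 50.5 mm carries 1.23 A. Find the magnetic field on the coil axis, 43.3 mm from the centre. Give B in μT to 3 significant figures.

B ≈ 40.2 μT

For an N-turn flat coil, B = Nμ₀IR²/[2(R²+z²)^(3/2)] with R = 0.0505 m, z = 0.0433 m.
B = 6 × 6.70×10⁻⁶ T = 4.02×10⁻⁵ T.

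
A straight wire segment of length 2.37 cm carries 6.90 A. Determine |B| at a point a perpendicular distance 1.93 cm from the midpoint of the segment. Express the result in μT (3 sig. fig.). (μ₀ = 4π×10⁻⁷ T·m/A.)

For a finite straight segment, B = (μ₀I/4πd)(sinθ₁ + sinθ₂), where θ₁, θ₂ are the angles from the perpendicular to each end.
The perpendicular from the point meets the wire at its midpoint, so each end is L/2 = 0.01185 m away along the wire.
sinθ₁ = 0.01185/√(0.01185²+0.0193²) = 0.5232; sinθ₂ = 0.01185/√(0.01185²+0.0193²) = 0.5232.
B = (4π×10⁻⁷ × 6.90) / (4π × 0.0193) × (0.5232 + 0.5232) = 3.74×10⁻⁵ T.

B ≈ 37.4 μT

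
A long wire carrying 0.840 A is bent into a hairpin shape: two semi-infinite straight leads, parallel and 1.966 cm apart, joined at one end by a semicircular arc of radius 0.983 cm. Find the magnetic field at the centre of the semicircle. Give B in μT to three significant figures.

The semicircular arc contributes B_arc = μ₀I·π/(4πR) = μ₀I/(4R) = 2.68×10⁻⁵ T.
Each semi-infinite lead is at perpendicular distance R = 0.00983 m from the centre, with the perpendicular foot at its near end, so it contributes μ₀I/(4πR); both point the same way, together 1.71×10⁻⁵ T.
Arc and leads all point the same direction: B = 2.68×10⁻⁵ + 1.71×10⁻⁵ = 4.39×10⁻⁵ T.

B ≈ 43.9 μT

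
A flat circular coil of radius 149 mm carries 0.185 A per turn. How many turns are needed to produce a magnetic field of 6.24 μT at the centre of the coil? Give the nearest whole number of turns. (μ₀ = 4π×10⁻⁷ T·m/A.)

For an N-turn coil, B = Nμ₀I/(2R). A single turn gives B₁ = 7.80×10⁻⁷ T with R = 0.149 m.
N = B/B₁ = 6.24×10⁻⁶ / 7.80×10⁻⁷ = 8.00.

N = 8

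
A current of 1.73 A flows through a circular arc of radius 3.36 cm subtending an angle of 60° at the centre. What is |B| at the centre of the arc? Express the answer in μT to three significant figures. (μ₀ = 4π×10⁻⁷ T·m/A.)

The Biot–Savart field of a circular arc at its centre is B = μ₀Iφ/(4πR), with φ = 1.047 rad.
B = (4π×10⁻⁷ × 1.73 × 1.047) / (4π × 0.0336) = 5.39×10⁻⁶ T.

B ≈ 5.39 μT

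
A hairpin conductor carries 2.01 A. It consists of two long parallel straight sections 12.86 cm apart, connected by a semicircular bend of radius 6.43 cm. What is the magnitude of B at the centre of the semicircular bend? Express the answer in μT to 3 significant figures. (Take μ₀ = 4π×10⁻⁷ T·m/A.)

The semicircular arc contributes B_arc = μ₀I·π/(4πR) = μ₀I/(4R) = 9.82×10⁻⁶ T.
Each semi-infinite lead is at perpendicular distance R = 0.0643 m from the centre, with the perpendicular foot at its near end, so it contributes μ₀I/(4πR); both point the same way, together 6.25×10⁻⁶ T.
Arc and leads all point the same direction: B = 9.82×10⁻⁶ + 6.25×10⁻⁶ = 1.61×10⁻⁵ T.

B ≈ 16.1 μT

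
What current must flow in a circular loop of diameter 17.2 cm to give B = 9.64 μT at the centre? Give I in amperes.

I ≈ 1.32 A

At the centre of a circular loop B = μ₀I/(2R), so I = 2RB/μ₀.
With R = 0.086 m, I = 2 × 0.086 × 9.64×10⁻⁶ / (4π×10⁻⁷) = 1.32 A.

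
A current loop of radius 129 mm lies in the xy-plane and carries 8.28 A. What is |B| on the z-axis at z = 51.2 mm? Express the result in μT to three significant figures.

On the axis of a circular loop, B = μ₀IR² / [2(R²+z²)^(3/2)].
R² + z² = (0.129)² + (0.0512)² = 0.01926 m², and (R²+z²)^(3/2) = 2.67×10⁻³ m³.
B = (4π×10⁻⁷ × 8.28 × 0.01664) / (2 × 2.67×10⁻³) = 3.24×10⁻⁵ T.

B ≈ 32.4 μT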